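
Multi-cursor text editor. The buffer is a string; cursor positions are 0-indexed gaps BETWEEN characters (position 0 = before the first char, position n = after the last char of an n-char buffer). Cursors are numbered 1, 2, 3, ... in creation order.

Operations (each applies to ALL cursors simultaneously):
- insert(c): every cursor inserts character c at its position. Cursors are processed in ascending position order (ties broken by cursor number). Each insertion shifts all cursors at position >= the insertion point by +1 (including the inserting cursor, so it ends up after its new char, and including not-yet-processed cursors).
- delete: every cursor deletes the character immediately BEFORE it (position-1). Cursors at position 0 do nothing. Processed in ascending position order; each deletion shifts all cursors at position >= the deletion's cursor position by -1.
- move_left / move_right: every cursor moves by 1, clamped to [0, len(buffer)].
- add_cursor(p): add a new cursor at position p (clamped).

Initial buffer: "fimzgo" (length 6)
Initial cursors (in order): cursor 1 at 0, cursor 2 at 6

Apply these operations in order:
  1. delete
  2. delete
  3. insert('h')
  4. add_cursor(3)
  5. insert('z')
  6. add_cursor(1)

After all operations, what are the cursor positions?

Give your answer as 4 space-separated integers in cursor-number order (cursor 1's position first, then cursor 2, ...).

After op 1 (delete): buffer="fimzg" (len 5), cursors c1@0 c2@5, authorship .....
After op 2 (delete): buffer="fimz" (len 4), cursors c1@0 c2@4, authorship ....
After op 3 (insert('h')): buffer="hfimzh" (len 6), cursors c1@1 c2@6, authorship 1....2
After op 4 (add_cursor(3)): buffer="hfimzh" (len 6), cursors c1@1 c3@3 c2@6, authorship 1....2
After op 5 (insert('z')): buffer="hzfizmzhz" (len 9), cursors c1@2 c3@5 c2@9, authorship 11..3..22
After op 6 (add_cursor(1)): buffer="hzfizmzhz" (len 9), cursors c4@1 c1@2 c3@5 c2@9, authorship 11..3..22

Answer: 2 9 5 1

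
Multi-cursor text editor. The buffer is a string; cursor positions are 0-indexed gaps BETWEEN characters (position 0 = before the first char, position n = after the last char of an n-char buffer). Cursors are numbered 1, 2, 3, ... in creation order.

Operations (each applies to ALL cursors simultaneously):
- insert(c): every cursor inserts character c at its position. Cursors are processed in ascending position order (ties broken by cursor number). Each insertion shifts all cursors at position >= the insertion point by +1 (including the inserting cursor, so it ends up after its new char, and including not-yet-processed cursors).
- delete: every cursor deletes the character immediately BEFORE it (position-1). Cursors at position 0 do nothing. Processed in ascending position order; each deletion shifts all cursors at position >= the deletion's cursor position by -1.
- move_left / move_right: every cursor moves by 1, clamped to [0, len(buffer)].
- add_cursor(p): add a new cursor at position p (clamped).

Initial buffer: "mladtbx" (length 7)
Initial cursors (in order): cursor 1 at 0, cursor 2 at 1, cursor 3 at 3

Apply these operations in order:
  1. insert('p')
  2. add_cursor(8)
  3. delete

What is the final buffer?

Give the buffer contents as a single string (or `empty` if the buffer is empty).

Answer: mladbx

Derivation:
After op 1 (insert('p')): buffer="pmplapdtbx" (len 10), cursors c1@1 c2@3 c3@6, authorship 1.2..3....
After op 2 (add_cursor(8)): buffer="pmplapdtbx" (len 10), cursors c1@1 c2@3 c3@6 c4@8, authorship 1.2..3....
After op 3 (delete): buffer="mladbx" (len 6), cursors c1@0 c2@1 c3@3 c4@4, authorship ......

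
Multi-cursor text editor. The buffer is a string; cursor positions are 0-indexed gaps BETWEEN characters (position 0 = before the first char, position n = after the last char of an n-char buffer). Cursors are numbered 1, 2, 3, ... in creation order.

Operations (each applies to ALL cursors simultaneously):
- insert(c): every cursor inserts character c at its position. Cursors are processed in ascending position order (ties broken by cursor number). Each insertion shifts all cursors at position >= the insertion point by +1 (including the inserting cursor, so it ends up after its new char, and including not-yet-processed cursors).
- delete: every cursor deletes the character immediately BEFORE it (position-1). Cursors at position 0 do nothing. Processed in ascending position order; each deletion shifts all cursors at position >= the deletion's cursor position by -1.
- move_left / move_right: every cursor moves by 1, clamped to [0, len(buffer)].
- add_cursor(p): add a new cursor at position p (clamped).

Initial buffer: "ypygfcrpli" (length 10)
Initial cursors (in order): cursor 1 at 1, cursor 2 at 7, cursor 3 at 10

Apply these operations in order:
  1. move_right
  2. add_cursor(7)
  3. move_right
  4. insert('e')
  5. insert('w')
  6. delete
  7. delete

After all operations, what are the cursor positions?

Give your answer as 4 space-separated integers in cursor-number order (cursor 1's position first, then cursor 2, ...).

Answer: 3 9 10 8

Derivation:
After op 1 (move_right): buffer="ypygfcrpli" (len 10), cursors c1@2 c2@8 c3@10, authorship ..........
After op 2 (add_cursor(7)): buffer="ypygfcrpli" (len 10), cursors c1@2 c4@7 c2@8 c3@10, authorship ..........
After op 3 (move_right): buffer="ypygfcrpli" (len 10), cursors c1@3 c4@8 c2@9 c3@10, authorship ..........
After op 4 (insert('e')): buffer="ypyegfcrpeleie" (len 14), cursors c1@4 c4@10 c2@12 c3@14, authorship ...1.....4.2.3
After op 5 (insert('w')): buffer="ypyewgfcrpewlewiew" (len 18), cursors c1@5 c4@12 c2@15 c3@18, authorship ...11.....44.22.33
After op 6 (delete): buffer="ypyegfcrpeleie" (len 14), cursors c1@4 c4@10 c2@12 c3@14, authorship ...1.....4.2.3
After op 7 (delete): buffer="ypygfcrpli" (len 10), cursors c1@3 c4@8 c2@9 c3@10, authorship ..........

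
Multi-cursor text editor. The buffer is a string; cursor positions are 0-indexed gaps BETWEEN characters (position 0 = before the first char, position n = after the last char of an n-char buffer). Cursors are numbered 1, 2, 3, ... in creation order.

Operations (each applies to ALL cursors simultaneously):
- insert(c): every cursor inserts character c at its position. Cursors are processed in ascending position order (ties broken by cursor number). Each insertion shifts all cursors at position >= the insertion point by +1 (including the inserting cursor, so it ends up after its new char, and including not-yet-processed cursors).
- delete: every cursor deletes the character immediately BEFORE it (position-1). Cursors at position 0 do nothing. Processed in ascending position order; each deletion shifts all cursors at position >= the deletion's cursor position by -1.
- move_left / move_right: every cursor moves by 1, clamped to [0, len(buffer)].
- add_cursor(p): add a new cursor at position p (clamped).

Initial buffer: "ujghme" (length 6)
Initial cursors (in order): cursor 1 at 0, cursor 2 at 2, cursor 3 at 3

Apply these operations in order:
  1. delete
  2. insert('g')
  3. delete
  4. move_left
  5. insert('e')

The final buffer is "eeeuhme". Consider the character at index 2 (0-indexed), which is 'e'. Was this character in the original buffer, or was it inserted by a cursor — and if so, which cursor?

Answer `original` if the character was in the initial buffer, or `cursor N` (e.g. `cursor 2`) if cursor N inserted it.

After op 1 (delete): buffer="uhme" (len 4), cursors c1@0 c2@1 c3@1, authorship ....
After op 2 (insert('g')): buffer="gugghme" (len 7), cursors c1@1 c2@4 c3@4, authorship 1.23...
After op 3 (delete): buffer="uhme" (len 4), cursors c1@0 c2@1 c3@1, authorship ....
After op 4 (move_left): buffer="uhme" (len 4), cursors c1@0 c2@0 c3@0, authorship ....
After op 5 (insert('e')): buffer="eeeuhme" (len 7), cursors c1@3 c2@3 c3@3, authorship 123....
Authorship (.=original, N=cursor N): 1 2 3 . . . .
Index 2: author = 3

Answer: cursor 3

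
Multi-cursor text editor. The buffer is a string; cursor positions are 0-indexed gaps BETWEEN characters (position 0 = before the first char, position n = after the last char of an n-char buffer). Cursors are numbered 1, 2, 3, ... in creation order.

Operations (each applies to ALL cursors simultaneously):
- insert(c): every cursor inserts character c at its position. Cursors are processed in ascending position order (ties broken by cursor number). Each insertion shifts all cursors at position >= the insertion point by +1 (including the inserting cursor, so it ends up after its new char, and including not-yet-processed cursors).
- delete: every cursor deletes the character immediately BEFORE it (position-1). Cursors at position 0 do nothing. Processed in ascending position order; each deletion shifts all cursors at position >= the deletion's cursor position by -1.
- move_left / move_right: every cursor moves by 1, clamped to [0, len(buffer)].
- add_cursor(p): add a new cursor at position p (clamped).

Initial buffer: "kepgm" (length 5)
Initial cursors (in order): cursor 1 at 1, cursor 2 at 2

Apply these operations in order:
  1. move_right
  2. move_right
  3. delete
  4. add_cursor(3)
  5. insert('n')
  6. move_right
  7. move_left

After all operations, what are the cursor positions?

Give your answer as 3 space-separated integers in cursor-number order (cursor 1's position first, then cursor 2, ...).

After op 1 (move_right): buffer="kepgm" (len 5), cursors c1@2 c2@3, authorship .....
After op 2 (move_right): buffer="kepgm" (len 5), cursors c1@3 c2@4, authorship .....
After op 3 (delete): buffer="kem" (len 3), cursors c1@2 c2@2, authorship ...
After op 4 (add_cursor(3)): buffer="kem" (len 3), cursors c1@2 c2@2 c3@3, authorship ...
After op 5 (insert('n')): buffer="kennmn" (len 6), cursors c1@4 c2@4 c3@6, authorship ..12.3
After op 6 (move_right): buffer="kennmn" (len 6), cursors c1@5 c2@5 c3@6, authorship ..12.3
After op 7 (move_left): buffer="kennmn" (len 6), cursors c1@4 c2@4 c3@5, authorship ..12.3

Answer: 4 4 5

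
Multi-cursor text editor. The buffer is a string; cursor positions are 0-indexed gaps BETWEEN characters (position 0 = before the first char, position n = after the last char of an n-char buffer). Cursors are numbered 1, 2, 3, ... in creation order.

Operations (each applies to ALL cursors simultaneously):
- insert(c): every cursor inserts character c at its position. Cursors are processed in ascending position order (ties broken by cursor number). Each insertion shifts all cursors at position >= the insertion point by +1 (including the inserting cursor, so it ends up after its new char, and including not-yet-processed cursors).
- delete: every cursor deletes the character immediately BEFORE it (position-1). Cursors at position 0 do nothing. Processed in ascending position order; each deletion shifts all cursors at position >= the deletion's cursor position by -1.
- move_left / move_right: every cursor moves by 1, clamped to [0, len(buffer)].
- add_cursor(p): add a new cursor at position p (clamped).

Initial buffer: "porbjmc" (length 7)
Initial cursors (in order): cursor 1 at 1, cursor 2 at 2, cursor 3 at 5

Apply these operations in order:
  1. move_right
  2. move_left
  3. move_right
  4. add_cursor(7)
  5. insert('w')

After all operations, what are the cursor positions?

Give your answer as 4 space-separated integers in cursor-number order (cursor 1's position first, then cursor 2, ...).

After op 1 (move_right): buffer="porbjmc" (len 7), cursors c1@2 c2@3 c3@6, authorship .......
After op 2 (move_left): buffer="porbjmc" (len 7), cursors c1@1 c2@2 c3@5, authorship .......
After op 3 (move_right): buffer="porbjmc" (len 7), cursors c1@2 c2@3 c3@6, authorship .......
After op 4 (add_cursor(7)): buffer="porbjmc" (len 7), cursors c1@2 c2@3 c3@6 c4@7, authorship .......
After op 5 (insert('w')): buffer="powrwbjmwcw" (len 11), cursors c1@3 c2@5 c3@9 c4@11, authorship ..1.2...3.4

Answer: 3 5 9 11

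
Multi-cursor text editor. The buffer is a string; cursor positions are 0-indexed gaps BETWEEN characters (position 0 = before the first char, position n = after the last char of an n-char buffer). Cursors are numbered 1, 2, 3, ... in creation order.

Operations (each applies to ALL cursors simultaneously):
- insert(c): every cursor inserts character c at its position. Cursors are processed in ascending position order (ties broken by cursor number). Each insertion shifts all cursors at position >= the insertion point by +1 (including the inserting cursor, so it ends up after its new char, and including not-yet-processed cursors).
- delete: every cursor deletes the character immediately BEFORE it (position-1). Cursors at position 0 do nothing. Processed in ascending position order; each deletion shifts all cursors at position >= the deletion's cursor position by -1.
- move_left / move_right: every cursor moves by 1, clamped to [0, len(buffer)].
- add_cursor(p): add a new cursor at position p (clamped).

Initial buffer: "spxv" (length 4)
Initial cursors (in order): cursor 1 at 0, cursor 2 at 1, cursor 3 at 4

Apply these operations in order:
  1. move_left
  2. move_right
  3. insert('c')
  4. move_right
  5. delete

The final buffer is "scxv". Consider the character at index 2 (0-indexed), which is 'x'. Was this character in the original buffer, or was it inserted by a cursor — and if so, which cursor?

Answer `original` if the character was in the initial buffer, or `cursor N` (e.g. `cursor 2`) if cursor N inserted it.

After op 1 (move_left): buffer="spxv" (len 4), cursors c1@0 c2@0 c3@3, authorship ....
After op 2 (move_right): buffer="spxv" (len 4), cursors c1@1 c2@1 c3@4, authorship ....
After op 3 (insert('c')): buffer="sccpxvc" (len 7), cursors c1@3 c2@3 c3@7, authorship .12...3
After op 4 (move_right): buffer="sccpxvc" (len 7), cursors c1@4 c2@4 c3@7, authorship .12...3
After op 5 (delete): buffer="scxv" (len 4), cursors c1@2 c2@2 c3@4, authorship .1..
Authorship (.=original, N=cursor N): . 1 . .
Index 2: author = original

Answer: original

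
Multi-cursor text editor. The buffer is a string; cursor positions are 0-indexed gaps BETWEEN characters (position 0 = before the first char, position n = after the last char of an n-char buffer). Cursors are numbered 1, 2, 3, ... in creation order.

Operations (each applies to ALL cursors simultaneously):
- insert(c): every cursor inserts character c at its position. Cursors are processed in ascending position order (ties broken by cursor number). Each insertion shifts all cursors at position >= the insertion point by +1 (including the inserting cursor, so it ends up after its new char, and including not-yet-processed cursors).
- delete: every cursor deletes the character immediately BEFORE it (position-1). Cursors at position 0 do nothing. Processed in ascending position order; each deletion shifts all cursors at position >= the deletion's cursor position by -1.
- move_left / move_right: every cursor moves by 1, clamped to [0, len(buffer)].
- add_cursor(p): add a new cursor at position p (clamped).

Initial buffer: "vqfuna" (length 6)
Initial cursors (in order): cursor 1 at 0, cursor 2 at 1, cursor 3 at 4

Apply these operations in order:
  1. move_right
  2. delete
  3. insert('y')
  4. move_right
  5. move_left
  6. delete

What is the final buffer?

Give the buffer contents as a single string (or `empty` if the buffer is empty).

Answer: fua

Derivation:
After op 1 (move_right): buffer="vqfuna" (len 6), cursors c1@1 c2@2 c3@5, authorship ......
After op 2 (delete): buffer="fua" (len 3), cursors c1@0 c2@0 c3@2, authorship ...
After op 3 (insert('y')): buffer="yyfuya" (len 6), cursors c1@2 c2@2 c3@5, authorship 12..3.
After op 4 (move_right): buffer="yyfuya" (len 6), cursors c1@3 c2@3 c3@6, authorship 12..3.
After op 5 (move_left): buffer="yyfuya" (len 6), cursors c1@2 c2@2 c3@5, authorship 12..3.
After op 6 (delete): buffer="fua" (len 3), cursors c1@0 c2@0 c3@2, authorship ...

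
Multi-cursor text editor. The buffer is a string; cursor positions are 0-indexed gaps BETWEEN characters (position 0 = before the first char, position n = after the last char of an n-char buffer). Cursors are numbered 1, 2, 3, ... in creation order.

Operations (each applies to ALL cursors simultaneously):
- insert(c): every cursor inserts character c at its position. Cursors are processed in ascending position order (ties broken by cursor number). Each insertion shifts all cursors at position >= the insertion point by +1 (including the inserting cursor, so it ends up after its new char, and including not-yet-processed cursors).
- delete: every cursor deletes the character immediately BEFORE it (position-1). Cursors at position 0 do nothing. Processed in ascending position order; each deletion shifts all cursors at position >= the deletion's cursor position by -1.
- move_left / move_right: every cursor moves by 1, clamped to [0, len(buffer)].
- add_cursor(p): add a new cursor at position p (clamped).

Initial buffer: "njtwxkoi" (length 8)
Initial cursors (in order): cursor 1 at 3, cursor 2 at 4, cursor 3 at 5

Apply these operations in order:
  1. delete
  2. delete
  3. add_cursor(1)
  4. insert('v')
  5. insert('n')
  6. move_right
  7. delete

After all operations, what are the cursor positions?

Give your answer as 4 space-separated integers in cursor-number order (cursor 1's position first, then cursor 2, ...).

After op 1 (delete): buffer="njkoi" (len 5), cursors c1@2 c2@2 c3@2, authorship .....
After op 2 (delete): buffer="koi" (len 3), cursors c1@0 c2@0 c3@0, authorship ...
After op 3 (add_cursor(1)): buffer="koi" (len 3), cursors c1@0 c2@0 c3@0 c4@1, authorship ...
After op 4 (insert('v')): buffer="vvvkvoi" (len 7), cursors c1@3 c2@3 c3@3 c4@5, authorship 123.4..
After op 5 (insert('n')): buffer="vvvnnnkvnoi" (len 11), cursors c1@6 c2@6 c3@6 c4@9, authorship 123123.44..
After op 6 (move_right): buffer="vvvnnnkvnoi" (len 11), cursors c1@7 c2@7 c3@7 c4@10, authorship 123123.44..
After op 7 (delete): buffer="vvvnvni" (len 7), cursors c1@4 c2@4 c3@4 c4@6, authorship 123144.

Answer: 4 4 4 6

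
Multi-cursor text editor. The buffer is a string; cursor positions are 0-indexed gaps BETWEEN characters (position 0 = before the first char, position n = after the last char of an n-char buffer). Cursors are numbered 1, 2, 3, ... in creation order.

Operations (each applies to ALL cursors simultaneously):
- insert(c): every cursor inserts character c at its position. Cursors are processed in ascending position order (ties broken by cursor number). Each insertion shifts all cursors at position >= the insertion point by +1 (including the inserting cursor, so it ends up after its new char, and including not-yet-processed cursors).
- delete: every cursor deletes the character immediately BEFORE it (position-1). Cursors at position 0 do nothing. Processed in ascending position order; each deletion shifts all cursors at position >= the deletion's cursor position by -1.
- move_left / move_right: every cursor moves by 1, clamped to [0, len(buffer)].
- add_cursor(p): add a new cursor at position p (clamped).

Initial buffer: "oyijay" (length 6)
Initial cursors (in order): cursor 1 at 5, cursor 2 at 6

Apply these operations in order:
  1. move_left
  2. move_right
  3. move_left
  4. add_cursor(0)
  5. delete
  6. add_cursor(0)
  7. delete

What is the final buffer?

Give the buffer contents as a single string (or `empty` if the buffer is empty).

After op 1 (move_left): buffer="oyijay" (len 6), cursors c1@4 c2@5, authorship ......
After op 2 (move_right): buffer="oyijay" (len 6), cursors c1@5 c2@6, authorship ......
After op 3 (move_left): buffer="oyijay" (len 6), cursors c1@4 c2@5, authorship ......
After op 4 (add_cursor(0)): buffer="oyijay" (len 6), cursors c3@0 c1@4 c2@5, authorship ......
After op 5 (delete): buffer="oyiy" (len 4), cursors c3@0 c1@3 c2@3, authorship ....
After op 6 (add_cursor(0)): buffer="oyiy" (len 4), cursors c3@0 c4@0 c1@3 c2@3, authorship ....
After op 7 (delete): buffer="oy" (len 2), cursors c3@0 c4@0 c1@1 c2@1, authorship ..

Answer: oy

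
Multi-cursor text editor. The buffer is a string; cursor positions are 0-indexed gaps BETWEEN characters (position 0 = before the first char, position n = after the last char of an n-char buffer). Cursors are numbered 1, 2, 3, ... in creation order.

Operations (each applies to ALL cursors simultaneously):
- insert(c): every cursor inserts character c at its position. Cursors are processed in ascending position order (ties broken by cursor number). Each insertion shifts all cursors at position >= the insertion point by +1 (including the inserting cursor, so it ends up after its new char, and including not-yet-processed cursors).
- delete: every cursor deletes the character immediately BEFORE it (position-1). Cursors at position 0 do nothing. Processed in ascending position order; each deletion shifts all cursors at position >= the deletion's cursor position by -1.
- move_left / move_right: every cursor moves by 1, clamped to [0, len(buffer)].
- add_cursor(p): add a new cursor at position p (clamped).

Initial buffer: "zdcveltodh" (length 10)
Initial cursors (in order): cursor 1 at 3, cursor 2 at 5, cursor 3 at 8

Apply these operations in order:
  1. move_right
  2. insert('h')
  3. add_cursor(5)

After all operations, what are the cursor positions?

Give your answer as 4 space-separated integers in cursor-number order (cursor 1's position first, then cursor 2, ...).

Answer: 5 8 12 5

Derivation:
After op 1 (move_right): buffer="zdcveltodh" (len 10), cursors c1@4 c2@6 c3@9, authorship ..........
After op 2 (insert('h')): buffer="zdcvhelhtodhh" (len 13), cursors c1@5 c2@8 c3@12, authorship ....1..2...3.
After op 3 (add_cursor(5)): buffer="zdcvhelhtodhh" (len 13), cursors c1@5 c4@5 c2@8 c3@12, authorship ....1..2...3.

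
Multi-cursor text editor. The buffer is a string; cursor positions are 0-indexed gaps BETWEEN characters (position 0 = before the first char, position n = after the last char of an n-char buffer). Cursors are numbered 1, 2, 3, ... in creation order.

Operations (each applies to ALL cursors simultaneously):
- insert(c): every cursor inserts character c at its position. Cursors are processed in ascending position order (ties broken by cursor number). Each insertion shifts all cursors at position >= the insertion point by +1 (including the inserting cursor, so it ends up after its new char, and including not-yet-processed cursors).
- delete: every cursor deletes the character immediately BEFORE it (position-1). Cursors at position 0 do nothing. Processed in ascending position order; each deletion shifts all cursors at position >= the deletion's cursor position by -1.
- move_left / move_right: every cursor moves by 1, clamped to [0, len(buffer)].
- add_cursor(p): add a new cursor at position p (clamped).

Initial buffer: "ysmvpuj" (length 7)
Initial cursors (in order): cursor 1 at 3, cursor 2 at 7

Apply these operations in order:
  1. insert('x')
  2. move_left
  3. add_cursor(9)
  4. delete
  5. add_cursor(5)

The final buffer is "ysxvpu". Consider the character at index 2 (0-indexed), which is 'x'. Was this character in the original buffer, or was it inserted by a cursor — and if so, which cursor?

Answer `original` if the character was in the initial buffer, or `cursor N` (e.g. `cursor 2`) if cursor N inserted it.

After op 1 (insert('x')): buffer="ysmxvpujx" (len 9), cursors c1@4 c2@9, authorship ...1....2
After op 2 (move_left): buffer="ysmxvpujx" (len 9), cursors c1@3 c2@8, authorship ...1....2
After op 3 (add_cursor(9)): buffer="ysmxvpujx" (len 9), cursors c1@3 c2@8 c3@9, authorship ...1....2
After op 4 (delete): buffer="ysxvpu" (len 6), cursors c1@2 c2@6 c3@6, authorship ..1...
After op 5 (add_cursor(5)): buffer="ysxvpu" (len 6), cursors c1@2 c4@5 c2@6 c3@6, authorship ..1...
Authorship (.=original, N=cursor N): . . 1 . . .
Index 2: author = 1

Answer: cursor 1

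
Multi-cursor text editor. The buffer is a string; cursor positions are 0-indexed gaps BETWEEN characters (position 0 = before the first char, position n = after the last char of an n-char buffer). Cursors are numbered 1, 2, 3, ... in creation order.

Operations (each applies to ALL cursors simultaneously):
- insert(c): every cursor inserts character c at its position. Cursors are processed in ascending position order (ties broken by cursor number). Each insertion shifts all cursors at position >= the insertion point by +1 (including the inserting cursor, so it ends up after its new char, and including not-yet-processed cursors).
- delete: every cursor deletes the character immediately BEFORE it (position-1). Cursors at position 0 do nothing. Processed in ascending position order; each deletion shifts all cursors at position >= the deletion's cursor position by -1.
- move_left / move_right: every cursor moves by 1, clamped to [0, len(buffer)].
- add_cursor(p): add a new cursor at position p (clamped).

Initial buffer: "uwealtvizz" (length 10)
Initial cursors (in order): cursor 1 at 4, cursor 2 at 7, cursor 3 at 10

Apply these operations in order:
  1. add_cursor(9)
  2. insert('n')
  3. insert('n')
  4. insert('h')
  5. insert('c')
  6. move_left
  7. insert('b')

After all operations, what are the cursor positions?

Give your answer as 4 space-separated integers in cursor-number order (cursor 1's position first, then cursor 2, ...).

After op 1 (add_cursor(9)): buffer="uwealtvizz" (len 10), cursors c1@4 c2@7 c4@9 c3@10, authorship ..........
After op 2 (insert('n')): buffer="uweanltvniznzn" (len 14), cursors c1@5 c2@9 c4@12 c3@14, authorship ....1...2..4.3
After op 3 (insert('n')): buffer="uweannltvnniznnznn" (len 18), cursors c1@6 c2@11 c4@15 c3@18, authorship ....11...22..44.33
After op 4 (insert('h')): buffer="uweannhltvnnhiznnhznnh" (len 22), cursors c1@7 c2@13 c4@18 c3@22, authorship ....111...222..444.333
After op 5 (insert('c')): buffer="uweannhcltvnnhciznnhcznnhc" (len 26), cursors c1@8 c2@15 c4@21 c3@26, authorship ....1111...2222..4444.3333
After op 6 (move_left): buffer="uweannhcltvnnhciznnhcznnhc" (len 26), cursors c1@7 c2@14 c4@20 c3@25, authorship ....1111...2222..4444.3333
After op 7 (insert('b')): buffer="uweannhbcltvnnhbciznnhbcznnhbc" (len 30), cursors c1@8 c2@16 c4@23 c3@29, authorship ....11111...22222..44444.33333

Answer: 8 16 29 23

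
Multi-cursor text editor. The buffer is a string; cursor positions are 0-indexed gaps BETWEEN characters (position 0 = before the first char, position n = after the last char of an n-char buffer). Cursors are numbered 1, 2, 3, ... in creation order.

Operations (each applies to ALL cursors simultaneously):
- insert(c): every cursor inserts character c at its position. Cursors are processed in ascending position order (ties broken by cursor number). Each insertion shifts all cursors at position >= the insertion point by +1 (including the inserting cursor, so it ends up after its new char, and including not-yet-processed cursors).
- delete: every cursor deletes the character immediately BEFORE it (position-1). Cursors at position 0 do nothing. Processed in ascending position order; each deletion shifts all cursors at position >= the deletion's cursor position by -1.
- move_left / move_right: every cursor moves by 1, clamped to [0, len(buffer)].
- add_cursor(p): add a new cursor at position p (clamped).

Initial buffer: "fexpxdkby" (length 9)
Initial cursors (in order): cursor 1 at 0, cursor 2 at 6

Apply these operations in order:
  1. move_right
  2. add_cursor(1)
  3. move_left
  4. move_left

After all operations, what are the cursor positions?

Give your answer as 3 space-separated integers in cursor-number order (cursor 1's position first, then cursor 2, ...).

Answer: 0 5 0

Derivation:
After op 1 (move_right): buffer="fexpxdkby" (len 9), cursors c1@1 c2@7, authorship .........
After op 2 (add_cursor(1)): buffer="fexpxdkby" (len 9), cursors c1@1 c3@1 c2@7, authorship .........
After op 3 (move_left): buffer="fexpxdkby" (len 9), cursors c1@0 c3@0 c2@6, authorship .........
After op 4 (move_left): buffer="fexpxdkby" (len 9), cursors c1@0 c3@0 c2@5, authorship .........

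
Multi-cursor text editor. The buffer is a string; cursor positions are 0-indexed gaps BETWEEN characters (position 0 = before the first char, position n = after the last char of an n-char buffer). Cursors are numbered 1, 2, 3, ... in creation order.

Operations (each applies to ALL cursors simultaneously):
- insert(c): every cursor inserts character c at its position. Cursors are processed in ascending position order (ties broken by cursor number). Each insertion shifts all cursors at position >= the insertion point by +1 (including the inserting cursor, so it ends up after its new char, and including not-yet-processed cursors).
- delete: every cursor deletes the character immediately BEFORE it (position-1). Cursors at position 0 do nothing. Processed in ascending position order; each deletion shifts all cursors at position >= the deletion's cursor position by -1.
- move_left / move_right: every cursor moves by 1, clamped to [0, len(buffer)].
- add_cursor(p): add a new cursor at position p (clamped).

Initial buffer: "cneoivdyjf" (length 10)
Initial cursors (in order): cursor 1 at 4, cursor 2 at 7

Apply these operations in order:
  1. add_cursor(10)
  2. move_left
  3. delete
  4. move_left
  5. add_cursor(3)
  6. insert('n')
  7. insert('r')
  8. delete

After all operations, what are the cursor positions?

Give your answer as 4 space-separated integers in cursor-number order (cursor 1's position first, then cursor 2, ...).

Answer: 2 6 9 6

Derivation:
After op 1 (add_cursor(10)): buffer="cneoivdyjf" (len 10), cursors c1@4 c2@7 c3@10, authorship ..........
After op 2 (move_left): buffer="cneoivdyjf" (len 10), cursors c1@3 c2@6 c3@9, authorship ..........
After op 3 (delete): buffer="cnoidyf" (len 7), cursors c1@2 c2@4 c3@6, authorship .......
After op 4 (move_left): buffer="cnoidyf" (len 7), cursors c1@1 c2@3 c3@5, authorship .......
After op 5 (add_cursor(3)): buffer="cnoidyf" (len 7), cursors c1@1 c2@3 c4@3 c3@5, authorship .......
After op 6 (insert('n')): buffer="cnnonnidnyf" (len 11), cursors c1@2 c2@6 c4@6 c3@9, authorship .1..24..3..
After op 7 (insert('r')): buffer="cnrnonnrridnryf" (len 15), cursors c1@3 c2@9 c4@9 c3@13, authorship .11..2424..33..
After op 8 (delete): buffer="cnnonnidnyf" (len 11), cursors c1@2 c2@6 c4@6 c3@9, authorship .1..24..3..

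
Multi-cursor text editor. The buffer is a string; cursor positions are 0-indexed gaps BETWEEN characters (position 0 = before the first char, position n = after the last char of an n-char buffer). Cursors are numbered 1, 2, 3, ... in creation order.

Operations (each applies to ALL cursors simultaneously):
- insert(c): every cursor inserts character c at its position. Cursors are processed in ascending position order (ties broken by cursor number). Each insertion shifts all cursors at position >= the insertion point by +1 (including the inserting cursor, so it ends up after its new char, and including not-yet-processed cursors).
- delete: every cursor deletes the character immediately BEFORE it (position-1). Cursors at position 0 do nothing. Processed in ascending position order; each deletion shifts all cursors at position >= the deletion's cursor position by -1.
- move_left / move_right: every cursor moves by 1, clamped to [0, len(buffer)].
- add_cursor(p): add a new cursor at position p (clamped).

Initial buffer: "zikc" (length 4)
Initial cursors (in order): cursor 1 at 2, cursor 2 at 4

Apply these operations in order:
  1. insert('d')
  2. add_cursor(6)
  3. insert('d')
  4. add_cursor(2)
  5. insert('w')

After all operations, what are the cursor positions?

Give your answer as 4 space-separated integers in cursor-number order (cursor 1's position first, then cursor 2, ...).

After op 1 (insert('d')): buffer="zidkcd" (len 6), cursors c1@3 c2@6, authorship ..1..2
After op 2 (add_cursor(6)): buffer="zidkcd" (len 6), cursors c1@3 c2@6 c3@6, authorship ..1..2
After op 3 (insert('d')): buffer="ziddkcddd" (len 9), cursors c1@4 c2@9 c3@9, authorship ..11..223
After op 4 (add_cursor(2)): buffer="ziddkcddd" (len 9), cursors c4@2 c1@4 c2@9 c3@9, authorship ..11..223
After op 5 (insert('w')): buffer="ziwddwkcdddww" (len 13), cursors c4@3 c1@6 c2@13 c3@13, authorship ..4111..22323

Answer: 6 13 13 3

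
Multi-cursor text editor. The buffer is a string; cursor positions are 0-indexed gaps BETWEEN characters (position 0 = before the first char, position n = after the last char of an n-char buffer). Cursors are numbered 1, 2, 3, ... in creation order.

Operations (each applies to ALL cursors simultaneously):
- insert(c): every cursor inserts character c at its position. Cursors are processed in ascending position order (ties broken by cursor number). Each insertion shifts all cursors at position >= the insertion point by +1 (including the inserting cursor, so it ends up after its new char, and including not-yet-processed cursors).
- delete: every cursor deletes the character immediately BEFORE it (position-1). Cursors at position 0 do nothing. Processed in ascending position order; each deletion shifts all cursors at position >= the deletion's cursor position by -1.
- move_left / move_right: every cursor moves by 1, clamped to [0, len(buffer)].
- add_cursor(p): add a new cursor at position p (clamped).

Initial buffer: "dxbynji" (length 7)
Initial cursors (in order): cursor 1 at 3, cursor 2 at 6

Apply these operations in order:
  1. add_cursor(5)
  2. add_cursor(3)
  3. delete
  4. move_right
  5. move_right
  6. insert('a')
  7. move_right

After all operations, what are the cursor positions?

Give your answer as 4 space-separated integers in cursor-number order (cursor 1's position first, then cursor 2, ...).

Answer: 7 7 7 7

Derivation:
After op 1 (add_cursor(5)): buffer="dxbynji" (len 7), cursors c1@3 c3@5 c2@6, authorship .......
After op 2 (add_cursor(3)): buffer="dxbynji" (len 7), cursors c1@3 c4@3 c3@5 c2@6, authorship .......
After op 3 (delete): buffer="dyi" (len 3), cursors c1@1 c4@1 c2@2 c3@2, authorship ...
After op 4 (move_right): buffer="dyi" (len 3), cursors c1@2 c4@2 c2@3 c3@3, authorship ...
After op 5 (move_right): buffer="dyi" (len 3), cursors c1@3 c2@3 c3@3 c4@3, authorship ...
After op 6 (insert('a')): buffer="dyiaaaa" (len 7), cursors c1@7 c2@7 c3@7 c4@7, authorship ...1234
After op 7 (move_right): buffer="dyiaaaa" (len 7), cursors c1@7 c2@7 c3@7 c4@7, authorship ...1234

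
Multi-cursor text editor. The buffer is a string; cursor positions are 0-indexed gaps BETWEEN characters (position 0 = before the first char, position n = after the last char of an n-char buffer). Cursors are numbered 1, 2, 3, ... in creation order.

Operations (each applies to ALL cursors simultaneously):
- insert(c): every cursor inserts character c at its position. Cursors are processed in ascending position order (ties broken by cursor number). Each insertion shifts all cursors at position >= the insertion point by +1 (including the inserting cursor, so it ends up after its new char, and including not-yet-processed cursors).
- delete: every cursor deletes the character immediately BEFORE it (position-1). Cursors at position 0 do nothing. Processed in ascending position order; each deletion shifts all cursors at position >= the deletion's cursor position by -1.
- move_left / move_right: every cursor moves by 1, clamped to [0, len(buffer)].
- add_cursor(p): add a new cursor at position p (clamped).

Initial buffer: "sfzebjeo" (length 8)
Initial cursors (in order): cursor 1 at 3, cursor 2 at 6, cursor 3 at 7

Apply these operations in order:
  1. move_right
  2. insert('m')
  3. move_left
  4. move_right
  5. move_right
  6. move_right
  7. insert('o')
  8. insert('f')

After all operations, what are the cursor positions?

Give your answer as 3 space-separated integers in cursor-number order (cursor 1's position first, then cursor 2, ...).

Answer: 9 17 17

Derivation:
After op 1 (move_right): buffer="sfzebjeo" (len 8), cursors c1@4 c2@7 c3@8, authorship ........
After op 2 (insert('m')): buffer="sfzembjemom" (len 11), cursors c1@5 c2@9 c3@11, authorship ....1...2.3
After op 3 (move_left): buffer="sfzembjemom" (len 11), cursors c1@4 c2@8 c3@10, authorship ....1...2.3
After op 4 (move_right): buffer="sfzembjemom" (len 11), cursors c1@5 c2@9 c3@11, authorship ....1...2.3
After op 5 (move_right): buffer="sfzembjemom" (len 11), cursors c1@6 c2@10 c3@11, authorship ....1...2.3
After op 6 (move_right): buffer="sfzembjemom" (len 11), cursors c1@7 c2@11 c3@11, authorship ....1...2.3
After op 7 (insert('o')): buffer="sfzembjoemomoo" (len 14), cursors c1@8 c2@14 c3@14, authorship ....1..1.2.323
After op 8 (insert('f')): buffer="sfzembjofemomooff" (len 17), cursors c1@9 c2@17 c3@17, authorship ....1..11.2.32323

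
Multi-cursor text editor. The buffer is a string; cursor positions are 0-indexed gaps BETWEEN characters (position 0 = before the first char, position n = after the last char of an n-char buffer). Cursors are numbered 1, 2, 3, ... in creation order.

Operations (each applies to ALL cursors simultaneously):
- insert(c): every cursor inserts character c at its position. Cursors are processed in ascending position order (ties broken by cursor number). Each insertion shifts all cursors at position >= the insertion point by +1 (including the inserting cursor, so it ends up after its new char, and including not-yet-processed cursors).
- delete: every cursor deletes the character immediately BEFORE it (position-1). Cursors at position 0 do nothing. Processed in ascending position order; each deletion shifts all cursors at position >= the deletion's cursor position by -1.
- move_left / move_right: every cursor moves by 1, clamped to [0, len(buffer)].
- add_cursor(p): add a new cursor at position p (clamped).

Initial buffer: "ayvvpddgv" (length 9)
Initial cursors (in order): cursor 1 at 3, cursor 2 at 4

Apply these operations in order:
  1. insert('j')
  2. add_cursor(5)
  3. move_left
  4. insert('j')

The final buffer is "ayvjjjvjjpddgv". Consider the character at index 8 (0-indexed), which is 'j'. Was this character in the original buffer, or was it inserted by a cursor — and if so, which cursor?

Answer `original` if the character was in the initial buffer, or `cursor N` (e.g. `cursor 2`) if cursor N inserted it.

Answer: cursor 2

Derivation:
After op 1 (insert('j')): buffer="ayvjvjpddgv" (len 11), cursors c1@4 c2@6, authorship ...1.2.....
After op 2 (add_cursor(5)): buffer="ayvjvjpddgv" (len 11), cursors c1@4 c3@5 c2@6, authorship ...1.2.....
After op 3 (move_left): buffer="ayvjvjpddgv" (len 11), cursors c1@3 c3@4 c2@5, authorship ...1.2.....
After op 4 (insert('j')): buffer="ayvjjjvjjpddgv" (len 14), cursors c1@4 c3@6 c2@8, authorship ...113.22.....
Authorship (.=original, N=cursor N): . . . 1 1 3 . 2 2 . . . . .
Index 8: author = 2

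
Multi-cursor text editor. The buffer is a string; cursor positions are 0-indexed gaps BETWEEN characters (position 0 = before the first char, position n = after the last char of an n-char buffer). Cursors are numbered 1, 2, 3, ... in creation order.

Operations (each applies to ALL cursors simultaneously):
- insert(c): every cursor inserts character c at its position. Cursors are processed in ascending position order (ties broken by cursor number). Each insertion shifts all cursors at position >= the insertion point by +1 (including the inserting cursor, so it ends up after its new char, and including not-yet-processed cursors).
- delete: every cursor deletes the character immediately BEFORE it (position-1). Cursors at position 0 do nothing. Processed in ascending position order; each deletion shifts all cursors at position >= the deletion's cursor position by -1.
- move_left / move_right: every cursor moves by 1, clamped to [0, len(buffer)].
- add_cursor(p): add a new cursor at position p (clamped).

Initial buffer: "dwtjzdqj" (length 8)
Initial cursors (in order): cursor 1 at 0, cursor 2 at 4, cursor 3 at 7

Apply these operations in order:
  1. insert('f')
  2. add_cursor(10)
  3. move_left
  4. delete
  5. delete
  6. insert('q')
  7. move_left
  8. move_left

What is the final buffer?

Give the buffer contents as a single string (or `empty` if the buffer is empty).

Answer: qfdwqqqfj

Derivation:
After op 1 (insert('f')): buffer="fdwtjfzdqfj" (len 11), cursors c1@1 c2@6 c3@10, authorship 1....2...3.
After op 2 (add_cursor(10)): buffer="fdwtjfzdqfj" (len 11), cursors c1@1 c2@6 c3@10 c4@10, authorship 1....2...3.
After op 3 (move_left): buffer="fdwtjfzdqfj" (len 11), cursors c1@0 c2@5 c3@9 c4@9, authorship 1....2...3.
After op 4 (delete): buffer="fdwtfzfj" (len 8), cursors c1@0 c2@4 c3@6 c4@6, authorship 1...2.3.
After op 5 (delete): buffer="fdwfj" (len 5), cursors c1@0 c2@3 c3@3 c4@3, authorship 1..3.
After op 6 (insert('q')): buffer="qfdwqqqfj" (len 9), cursors c1@1 c2@7 c3@7 c4@7, authorship 11..2343.
After op 7 (move_left): buffer="qfdwqqqfj" (len 9), cursors c1@0 c2@6 c3@6 c4@6, authorship 11..2343.
After op 8 (move_left): buffer="qfdwqqqfj" (len 9), cursors c1@0 c2@5 c3@5 c4@5, authorship 11..2343.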